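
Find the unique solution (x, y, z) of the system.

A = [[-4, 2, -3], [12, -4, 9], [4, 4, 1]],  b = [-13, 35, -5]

Forward elimination on [A|b]:
R2 <- R2 - (-3)*R1:  [  0   2   0  -4 ]
R3 <- R3 - (-1)*R1:  [   0    6   -2  -18 ]
R3 <- R3 - (3)*R2:  [  0   0  -2  -6 ]
Row echelon form:
[ -4  2  -3  |  -13 ]
[  0  2   0  |   -4 ]
[  0  0  -2  |   -6 ]
Back-substitution:
z = (-6) / -2 = 3
y = (-4) / 2 = -2
x = (-13 - (2)*(-2) - (-3)*(3)) / -4 = 0

(0, -2, 3)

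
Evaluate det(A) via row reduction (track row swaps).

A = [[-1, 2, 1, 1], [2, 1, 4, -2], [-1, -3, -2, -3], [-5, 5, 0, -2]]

det(A) = 85

Forward elimination:
R2 <- R2 - (-2)*R1:  [ 0  5  6  0 ]
R3 <- R3 - (1)*R1:  [  0  -5  -3  -4 ]
R4 <- R4 - (5)*R1:  [  0  -5  -5  -7 ]
R3 <- R3 - (-1)*R2:  [  0   0   3  -4 ]
R4 <- R4 - (-1)*R2:  [  0   0   1  -7 ]
R4 <- R4 - (1/3)*R3:  [     0      0      0  -17/3 ]
Upper-triangular form:
[ -1  2  1      1 ]
[  0  5  6      0 ]
[  0  0  3     -4 ]
[  0  0  0  -17/3 ]
det(A) = (-1)^0 * (-1) * (5) * (3) * (-17/3) = 85  (0 row swaps -> sign +1)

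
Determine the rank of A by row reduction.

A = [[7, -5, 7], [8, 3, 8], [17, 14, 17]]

Row reduction:
R2 <- R2 - (8/7)*R1:  [    0  61/7     0 ]
R3 <- R3 - (17/7)*R1:  [     0  183/7      0 ]
R3 <- R3 - (3)*R2:  [ 0  0  0 ]
Row echelon form:
[ 7    -5  7 ]
[ 0  61/7  0 ]
[ 0     0  0 ]
Nonzero rows / pivot columns: 2

rank(A) = 2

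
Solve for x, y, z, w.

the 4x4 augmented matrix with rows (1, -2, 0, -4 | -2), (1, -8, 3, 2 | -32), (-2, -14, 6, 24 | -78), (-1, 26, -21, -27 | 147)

Forward elimination on [A|b]:
R2 <- R2 - (1)*R1:  [   0   -6    3    6  -30 ]
R3 <- R3 - (-2)*R1:  [   0  -18    6   16  -82 ]
R4 <- R4 - (-1)*R1:  [   0   24  -21  -31  145 ]
R3 <- R3 - (3)*R2:  [  0   0  -3  -2   8 ]
R4 <- R4 - (-4)*R2:  [  0   0  -9  -7  25 ]
R4 <- R4 - (3)*R3:  [  0   0   0  -1   1 ]
Row echelon form:
[ 1  -2   0  -4  |   -2 ]
[ 0  -6   3   6  |  -30 ]
[ 0   0  -3  -2  |    8 ]
[ 0   0   0  -1  |    1 ]
Back-substitution:
w = (1) / -1 = -1
z = (8 - (-2)*(-1)) / -3 = -2
y = (-30 - (3)*(-2) - (6)*(-1)) / -6 = 3
x = (-2 - (-2)*(3) - (-4)*(-1)) / 1 = 0

(0, 3, -2, -1)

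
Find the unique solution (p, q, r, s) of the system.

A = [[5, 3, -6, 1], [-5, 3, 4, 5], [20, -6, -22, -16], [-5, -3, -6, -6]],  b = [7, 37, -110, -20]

(-2, 2, -1, 5)

Forward elimination on [A|b]:
R2 <- R2 - (-1)*R1:  [  0   6  -2   6  44 ]
R3 <- R3 - (4)*R1:  [    0   -18     2   -20  -138 ]
R4 <- R4 - (-1)*R1:  [   0    0  -12   -5  -13 ]
R3 <- R3 - (-3)*R2:  [  0   0  -4  -2  -6 ]
R4 <- R4 - (3)*R3:  [ 0  0  0  1  5 ]
Row echelon form:
[ 5  3  -6   1  |   7 ]
[ 0  6  -2   6  |  44 ]
[ 0  0  -4  -2  |  -6 ]
[ 0  0   0   1  |   5 ]
Back-substitution:
s = (5) / 1 = 5
r = (-6 - (-2)*(5)) / -4 = -1
q = (44 - (-2)*(-1) - (6)*(5)) / 6 = 2
p = (7 - (3)*(2) - (-6)*(-1) - (1)*(5)) / 5 = -2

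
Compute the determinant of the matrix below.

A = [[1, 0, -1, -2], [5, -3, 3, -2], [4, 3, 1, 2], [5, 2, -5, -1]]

det(A) = -271

Forward elimination:
R2 <- R2 - (5)*R1:  [  0  -3   8   8 ]
R3 <- R3 - (4)*R1:  [  0   3   5  10 ]
R4 <- R4 - (5)*R1:  [ 0  2  0  9 ]
R3 <- R3 - (-1)*R2:  [  0   0  13  18 ]
R4 <- R4 - (-2/3)*R2:  [    0     0  16/3  43/3 ]
R4 <- R4 - (16/39)*R3:  [      0       0       0  271/39 ]
Upper-triangular form:
[ 1   0  -1      -2 ]
[ 0  -3   8       8 ]
[ 0   0  13      18 ]
[ 0   0   0  271/39 ]
det(A) = (-1)^0 * (1) * (-3) * (13) * (271/39) = -271  (0 row swaps -> sign +1)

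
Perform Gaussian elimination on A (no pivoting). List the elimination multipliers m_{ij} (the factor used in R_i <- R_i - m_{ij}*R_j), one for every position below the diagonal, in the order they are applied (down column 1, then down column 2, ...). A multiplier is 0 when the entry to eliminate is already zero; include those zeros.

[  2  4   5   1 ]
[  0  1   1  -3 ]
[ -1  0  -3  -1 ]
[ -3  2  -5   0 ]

multipliers: 0, -1/2, -3/2, 2, 8, 11/5

Forward elimination:
R2: entry in column 1 is already 0 -> m_{21} = 0 (no row operation needed)
R3 <- R3 - (-1/2)*R1:  [    0     2  -1/2  -1/2 ]
R4 <- R4 - (-3/2)*R1:  [   0    8  5/2  3/2 ]
R3 <- R3 - (2)*R2:  [    0     0  -5/2  11/2 ]
R4 <- R4 - (8)*R2:  [     0      0  -11/2   51/2 ]
R4 <- R4 - (11/5)*R3:  [    0     0     0  67/5 ]
Multipliers (in order of application): m_{21} = 0, m_{31} = -1/2, m_{41} = -3/2, m_{32} = 2, m_{42} = 8, m_{43} = 11/5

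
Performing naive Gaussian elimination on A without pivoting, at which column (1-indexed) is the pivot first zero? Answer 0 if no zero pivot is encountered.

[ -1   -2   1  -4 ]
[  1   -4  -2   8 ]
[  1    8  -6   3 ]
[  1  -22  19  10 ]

Naive forward elimination:
R2 <- R2 - (-1)*R1:  [  0  -6  -1   4 ]
R3 <- R3 - (-1)*R1:  [  0   6  -5  -1 ]
R4 <- R4 - (-1)*R1:  [   0  -24   20    6 ]
R3 <- R3 - (-1)*R2:  [  0   0  -6   3 ]
R4 <- R4 - (4)*R2:  [   0    0   24  -10 ]
R4 <- R4 - (-4)*R3:  [ 0  0  0  2 ]
All pivots nonzero; naive elimination completes without hitting a zero pivot.

first zero-pivot column = 0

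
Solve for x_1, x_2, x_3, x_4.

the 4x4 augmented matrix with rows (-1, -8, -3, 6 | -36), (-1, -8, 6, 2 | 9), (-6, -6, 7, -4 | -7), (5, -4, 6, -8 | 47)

(5, 2, 5, 0)

Forward elimination on [A|b]:
R2 <- R2 - (1)*R1:  [  0   0   9  -4  45 ]
R3 <- R3 - (6)*R1:  [   0   42   25  -40  209 ]
R4 <- R4 - (-5)*R1:  [    0   -44    -9    22  -133 ]
R2 <-> R3   (pivot in column 2 was zero)
[ -1   -8  -3    6   -36 ]
[  0   42  25  -40   209 ]
[  0    0   9   -4    45 ]
[  0  -44  -9   22  -133 ]
R4 <- R4 - (-22/21)*R2:  [       0        0   361/21  -418/21  1805/21 ]
R4 <- R4 - (361/189)*R3:  [         0          0          0  -2318/189          0 ]
Row echelon form:
[ -1  -8  -3          6  |  -36 ]
[  0  42  25        -40  |  209 ]
[  0   0   9         -4  |   45 ]
[  0   0   0  -2318/189  |    0 ]
Back-substitution:
x_4 = (0) / (-2318/189) = 0
x_3 = (45 - (-4)*(0)) / 9 = 5
x_2 = (209 - (25)*(5) - (-40)*(0)) / 42 = 2
x_1 = (-36 - (-8)*(2) - (-3)*(5) - (6)*(0)) / -1 = 5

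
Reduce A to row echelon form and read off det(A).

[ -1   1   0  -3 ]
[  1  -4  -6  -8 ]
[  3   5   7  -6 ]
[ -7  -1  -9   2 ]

Forward elimination:
R2 <- R2 - (-1)*R1:  [   0   -3   -6  -11 ]
R3 <- R3 - (-3)*R1:  [   0    8    7  -15 ]
R4 <- R4 - (7)*R1:  [  0  -8  -9  23 ]
R3 <- R3 - (-8/3)*R2:  [      0       0      -9  -133/3 ]
R4 <- R4 - (8/3)*R2:  [     0      0      7  157/3 ]
R4 <- R4 - (-7/9)*R3:  [      0       0       0  482/27 ]
Upper-triangular form:
[ -1   1   0      -3 ]
[  0  -3  -6     -11 ]
[  0   0  -9  -133/3 ]
[  0   0   0  482/27 ]
det(A) = (-1)^0 * (-1) * (-3) * (-9) * (482/27) = -482  (0 row swaps -> sign +1)

det(A) = -482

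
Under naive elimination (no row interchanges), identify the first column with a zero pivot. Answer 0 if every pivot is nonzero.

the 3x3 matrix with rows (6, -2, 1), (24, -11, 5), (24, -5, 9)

first zero-pivot column = 0

Naive forward elimination:
R2 <- R2 - (4)*R1:  [  0  -3   1 ]
R3 <- R3 - (4)*R1:  [ 0  3  5 ]
R3 <- R3 - (-1)*R2:  [ 0  0  6 ]
All pivots nonzero; naive elimination completes without hitting a zero pivot.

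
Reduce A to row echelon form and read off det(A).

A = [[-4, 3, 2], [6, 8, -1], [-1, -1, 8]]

Forward elimination:
R2 <- R2 - (-3/2)*R1:  [    0  25/2     2 ]
R3 <- R3 - (1/4)*R1:  [    0  -7/4  15/2 ]
R3 <- R3 - (-7/50)*R2:  [      0       0  389/50 ]
Upper-triangular form:
[ -4     3       2 ]
[  0  25/2       2 ]
[  0     0  389/50 ]
det(A) = (-1)^0 * (-4) * (25/2) * (389/50) = -389  (0 row swaps -> sign +1)

det(A) = -389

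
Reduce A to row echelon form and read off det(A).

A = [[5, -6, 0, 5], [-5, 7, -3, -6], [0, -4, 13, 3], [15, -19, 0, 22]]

det(A) = 15

Forward elimination:
R2 <- R2 - (-1)*R1:  [  0   1  -3  -1 ]
R4 <- R4 - (3)*R1:  [  0  -1   0   7 ]
R3 <- R3 - (-4)*R2:  [  0   0   1  -1 ]
R4 <- R4 - (-1)*R2:  [  0   0  -3   6 ]
R4 <- R4 - (-3)*R3:  [ 0  0  0  3 ]
Upper-triangular form:
[ 5  -6   0   5 ]
[ 0   1  -3  -1 ]
[ 0   0   1  -1 ]
[ 0   0   0   3 ]
det(A) = (-1)^0 * (5) * (1) * (1) * (3) = 15  (0 row swaps -> sign +1)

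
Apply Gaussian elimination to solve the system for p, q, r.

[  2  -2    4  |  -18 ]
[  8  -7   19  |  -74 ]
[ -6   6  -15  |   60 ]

Forward elimination on [A|b]:
R2 <- R2 - (4)*R1:  [  0   1   3  -2 ]
R3 <- R3 - (-3)*R1:  [  0   0  -3   6 ]
Row echelon form:
[ 2  -2   4  |  -18 ]
[ 0   1   3  |   -2 ]
[ 0   0  -3  |    6 ]
Back-substitution:
r = (6) / -3 = -2
q = (-2 - (3)*(-2)) / 1 = 4
p = (-18 - (-2)*(4) - (4)*(-2)) / 2 = -1

(-1, 4, -2)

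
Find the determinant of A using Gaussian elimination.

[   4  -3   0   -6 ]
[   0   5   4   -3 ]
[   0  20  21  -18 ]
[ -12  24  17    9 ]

det(A) = 600

Forward elimination:
R4 <- R4 - (-3)*R1:  [  0  15  17  -9 ]
R3 <- R3 - (4)*R2:  [  0   0   5  -6 ]
R4 <- R4 - (3)*R2:  [ 0  0  5  0 ]
R4 <- R4 - (1)*R3:  [ 0  0  0  6 ]
Upper-triangular form:
[ 4  -3  0  -6 ]
[ 0   5  4  -3 ]
[ 0   0  5  -6 ]
[ 0   0  0   6 ]
det(A) = (-1)^0 * (4) * (5) * (5) * (6) = 600  (0 row swaps -> sign +1)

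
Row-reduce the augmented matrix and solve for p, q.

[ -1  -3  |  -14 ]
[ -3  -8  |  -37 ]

(-1, 5)

Forward elimination on [A|b]:
R2 <- R2 - (3)*R1:  [ 0  1  5 ]
Row echelon form:
[ -1  -3  |  -14 ]
[  0   1  |    5 ]
Back-substitution:
q = (5) / 1 = 5
p = (-14 - (-3)*(5)) / -1 = -1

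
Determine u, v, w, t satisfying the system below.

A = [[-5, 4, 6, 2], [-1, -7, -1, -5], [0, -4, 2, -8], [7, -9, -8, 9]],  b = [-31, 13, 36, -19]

(5, 1, 0, -5)

Forward elimination on [A|b]:
R2 <- R2 - (1/5)*R1:  [     0  -39/5  -11/5  -27/5   96/5 ]
R4 <- R4 - (-7/5)*R1:  [      0   -17/5     2/5    59/5  -312/5 ]
R3 <- R3 - (20/39)*R2:  [      0       0  122/39  -68/13  340/13 ]
R4 <- R4 - (17/39)*R2:  [       0        0    53/39   184/13  -920/13 ]
R4 <- R4 - (53/122)*R3:  [        0         0         0   1002/61  -5010/61 ]
Row echelon form:
[ -5      4       6        2  |       -31 ]
[  0  -39/5   -11/5    -27/5  |      96/5 ]
[  0      0  122/39   -68/13  |    340/13 ]
[  0      0       0  1002/61  |  -5010/61 ]
Back-substitution:
t = (-5010/61) / (1002/61) = -5
w = (340/13 - (-68/13)*(-5)) / (122/39) = 0
v = (96/5 - (-11/5)*(0) - (-27/5)*(-5)) / (-39/5) = 1
u = (-31 - (4)*(1) - (6)*(0) - (2)*(-5)) / -5 = 5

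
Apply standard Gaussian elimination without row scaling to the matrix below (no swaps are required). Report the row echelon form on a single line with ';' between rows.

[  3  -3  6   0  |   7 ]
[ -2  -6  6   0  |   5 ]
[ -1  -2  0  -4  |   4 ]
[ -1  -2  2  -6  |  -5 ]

REF = [3 -3 6 0 7; 0 -8 10 0 29/3; 0 0 -7/4 -4 65/24; 0 0 0 -46/7 -124/21]

Forward elimination:
R2 <- R2 - (-2/3)*R1:  [    0    -8    10     0  29/3 ]
R3 <- R3 - (-1/3)*R1:  [    0    -3     2    -4  19/3 ]
R4 <- R4 - (-1/3)*R1:  [    0    -3     4    -6  -8/3 ]
R3 <- R3 - (3/8)*R2:  [     0      0   -7/4     -4  65/24 ]
R4 <- R4 - (3/8)*R2:  [       0        0      1/4       -6  -151/24 ]
R4 <- R4 - (-1/7)*R3:  [       0        0        0    -46/7  -124/21 ]
Row echelon form:
[ 3  -3     6      0  |        7 ]
[ 0  -8    10      0  |     29/3 ]
[ 0   0  -7/4     -4  |    65/24 ]
[ 0   0     0  -46/7  |  -124/21 ]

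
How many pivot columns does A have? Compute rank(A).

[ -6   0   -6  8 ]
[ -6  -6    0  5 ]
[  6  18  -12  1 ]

rank(A) = 2

Row reduction:
R2 <- R2 - (1)*R1:  [  0  -6   6  -3 ]
R3 <- R3 - (-1)*R1:  [   0   18  -18    9 ]
R3 <- R3 - (-3)*R2:  [ 0  0  0  0 ]
Row echelon form:
[ -6   0  -6   8 ]
[  0  -6   6  -3 ]
[  0   0   0   0 ]
Nonzero rows / pivot columns: 2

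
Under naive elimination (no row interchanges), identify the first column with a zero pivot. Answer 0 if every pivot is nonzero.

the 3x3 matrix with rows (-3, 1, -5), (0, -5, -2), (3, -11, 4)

Naive forward elimination:
R3 <- R3 - (-1)*R1:  [   0  -10   -1 ]
R3 <- R3 - (2)*R2:  [ 0  0  3 ]
All pivots nonzero; naive elimination completes without hitting a zero pivot.

first zero-pivot column = 0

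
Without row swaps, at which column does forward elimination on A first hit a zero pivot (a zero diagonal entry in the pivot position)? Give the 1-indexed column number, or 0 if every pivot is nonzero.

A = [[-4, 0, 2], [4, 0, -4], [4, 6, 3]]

first zero-pivot column = 2

Naive forward elimination:
R2 <- R2 - (-1)*R1:  [  0   0  -2 ]
R3 <- R3 - (-1)*R1:  [ 0  6  5 ]
Matrix at this point:
[ -4  0   2 ]
[  0  0  -2 ]
[  0  6   5 ]
Pivot entry (2,2) is zero but row 3 has 6 in column 2 -> naive elimination stops; a row interchange (e.g. R2 <-> R3) would be required here.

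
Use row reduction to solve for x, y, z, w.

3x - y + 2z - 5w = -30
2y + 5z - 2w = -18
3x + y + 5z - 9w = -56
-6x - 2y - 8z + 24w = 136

(-5, -5, 0, 4)

Forward elimination on [A|b]:
R3 <- R3 - (1)*R1:  [   0    2    3   -4  -26 ]
R4 <- R4 - (-2)*R1:  [  0  -4  -4  14  76 ]
R3 <- R3 - (1)*R2:  [  0   0  -2  -2  -8 ]
R4 <- R4 - (-2)*R2:  [  0   0   6  10  40 ]
R4 <- R4 - (-3)*R3:  [  0   0   0   4  16 ]
Row echelon form:
[ 3  -1   2  -5  |  -30 ]
[ 0   2   5  -2  |  -18 ]
[ 0   0  -2  -2  |   -8 ]
[ 0   0   0   4  |   16 ]
Back-substitution:
w = (16) / 4 = 4
z = (-8 - (-2)*(4)) / -2 = 0
y = (-18 - (5)*(0) - (-2)*(4)) / 2 = -5
x = (-30 - (-1)*(-5) - (2)*(0) - (-5)*(4)) / 3 = -5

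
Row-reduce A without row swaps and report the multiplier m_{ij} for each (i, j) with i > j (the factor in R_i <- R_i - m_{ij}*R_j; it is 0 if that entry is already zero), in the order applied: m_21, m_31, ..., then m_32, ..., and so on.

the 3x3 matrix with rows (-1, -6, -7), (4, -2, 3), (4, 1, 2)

Forward elimination:
R2 <- R2 - (-4)*R1:  [   0  -26  -25 ]
R3 <- R3 - (-4)*R1:  [   0  -23  -26 ]
R3 <- R3 - (23/26)*R2:  [       0        0  -101/26 ]
Multipliers (in order of application): m_{21} = -4, m_{31} = -4, m_{32} = 23/26

multipliers: -4, -4, 23/26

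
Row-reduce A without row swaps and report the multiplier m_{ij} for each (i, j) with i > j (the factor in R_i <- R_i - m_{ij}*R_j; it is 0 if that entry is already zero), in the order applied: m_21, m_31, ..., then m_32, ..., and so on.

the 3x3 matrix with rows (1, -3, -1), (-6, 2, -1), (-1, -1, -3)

multipliers: -6, -1, 1/4

Forward elimination:
R2 <- R2 - (-6)*R1:  [   0  -16   -7 ]
R3 <- R3 - (-1)*R1:  [  0  -4  -4 ]
R3 <- R3 - (1/4)*R2:  [    0     0  -9/4 ]
Multipliers (in order of application): m_{21} = -6, m_{31} = -1, m_{32} = 1/4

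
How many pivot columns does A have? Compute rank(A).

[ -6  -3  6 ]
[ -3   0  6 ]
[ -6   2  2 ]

rank(A) = 3

Row reduction:
R2 <- R2 - (1/2)*R1:  [   0  3/2    3 ]
R3 <- R3 - (1)*R1:  [  0   5  -4 ]
R3 <- R3 - (10/3)*R2:  [   0    0  -14 ]
Row echelon form:
[ -6   -3    6 ]
[  0  3/2    3 ]
[  0    0  -14 ]
Nonzero rows / pivot columns: 3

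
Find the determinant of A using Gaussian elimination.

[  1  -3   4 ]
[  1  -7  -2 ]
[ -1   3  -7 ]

det(A) = 12

Forward elimination:
R2 <- R2 - (1)*R1:  [  0  -4  -6 ]
R3 <- R3 - (-1)*R1:  [  0   0  -3 ]
Upper-triangular form:
[ 1  -3   4 ]
[ 0  -4  -6 ]
[ 0   0  -3 ]
det(A) = (-1)^0 * (1) * (-4) * (-3) = 12  (0 row swaps -> sign +1)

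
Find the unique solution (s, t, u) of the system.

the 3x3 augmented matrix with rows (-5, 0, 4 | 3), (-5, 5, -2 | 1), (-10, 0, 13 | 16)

(1, 2, 2)

Forward elimination on [A|b]:
R2 <- R2 - (1)*R1:  [  0   5  -6  -2 ]
R3 <- R3 - (2)*R1:  [  0   0   5  10 ]
Row echelon form:
[ -5  0   4  |   3 ]
[  0  5  -6  |  -2 ]
[  0  0   5  |  10 ]
Back-substitution:
u = (10) / 5 = 2
t = (-2 - (-6)*(2)) / 5 = 2
s = (3 - (4)*(2)) / -5 = 1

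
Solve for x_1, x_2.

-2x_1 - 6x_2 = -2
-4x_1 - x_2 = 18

Forward elimination on [A|b]:
R2 <- R2 - (2)*R1:  [  0  11  22 ]
Row echelon form:
[ -2  -6  |  -2 ]
[  0  11  |  22 ]
Back-substitution:
x_2 = (22) / 11 = 2
x_1 = (-2 - (-6)*(2)) / -2 = -5

(-5, 2)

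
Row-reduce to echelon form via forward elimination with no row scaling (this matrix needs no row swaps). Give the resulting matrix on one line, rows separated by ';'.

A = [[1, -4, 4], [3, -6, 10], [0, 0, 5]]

REF = [1 -4 4; 0 6 -2; 0 0 5]

Forward elimination:
R2 <- R2 - (3)*R1:  [  0   6  -2 ]
Row echelon form:
[ 1  -4   4 ]
[ 0   6  -2 ]
[ 0   0   5 ]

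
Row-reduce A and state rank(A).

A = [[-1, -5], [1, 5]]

Row reduction:
R2 <- R2 - (-1)*R1:  [ 0  0 ]
Row echelon form:
[ -1  -5 ]
[  0   0 ]
Nonzero rows / pivot columns: 1

rank(A) = 1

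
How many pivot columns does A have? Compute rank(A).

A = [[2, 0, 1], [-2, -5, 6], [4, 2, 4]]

rank(A) = 3

Row reduction:
R2 <- R2 - (-1)*R1:  [  0  -5   7 ]
R3 <- R3 - (2)*R1:  [ 0  2  2 ]
R3 <- R3 - (-2/5)*R2:  [    0     0  24/5 ]
Row echelon form:
[ 2   0     1 ]
[ 0  -5     7 ]
[ 0   0  24/5 ]
Nonzero rows / pivot columns: 3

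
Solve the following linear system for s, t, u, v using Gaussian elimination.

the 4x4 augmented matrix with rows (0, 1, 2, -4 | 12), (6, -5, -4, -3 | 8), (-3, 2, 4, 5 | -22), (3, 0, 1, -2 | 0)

(-2, 0, -2, -4)

Forward elimination on [A|b]:
R1 <-> R2   (pivot in column 1 was zero)
[  6  -5  -4  -3    8 ]
[  0   1   2  -4   12 ]
[ -3   2   4   5  -22 ]
[  3   0   1  -2    0 ]
R3 <- R3 - (-1/2)*R1:  [    0  -1/2     2   7/2   -18 ]
R4 <- R4 - (1/2)*R1:  [    0   5/2     3  -1/2    -4 ]
R3 <- R3 - (-1/2)*R2:  [   0    0    3  3/2  -12 ]
R4 <- R4 - (5/2)*R2:  [    0     0    -2  19/2   -34 ]
R4 <- R4 - (-2/3)*R3:  [    0     0     0  21/2   -42 ]
Row echelon form:
[ 6  -5  -4    -3  |    8 ]
[ 0   1   2    -4  |   12 ]
[ 0   0   3   3/2  |  -12 ]
[ 0   0   0  21/2  |  -42 ]
Back-substitution:
v = (-42) / (21/2) = -4
u = (-12 - (3/2)*(-4)) / 3 = -2
t = (12 - (2)*(-2) - (-4)*(-4)) / 1 = 0
s = (8 - (-5)*(0) - (-4)*(-2) - (-3)*(-4)) / 6 = -2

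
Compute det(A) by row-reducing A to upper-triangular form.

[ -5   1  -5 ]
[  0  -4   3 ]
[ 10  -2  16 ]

Forward elimination:
R3 <- R3 - (-2)*R1:  [ 0  0  6 ]
Upper-triangular form:
[ -5   1  -5 ]
[  0  -4   3 ]
[  0   0   6 ]
det(A) = (-1)^0 * (-5) * (-4) * (6) = 120  (0 row swaps -> sign +1)

det(A) = 120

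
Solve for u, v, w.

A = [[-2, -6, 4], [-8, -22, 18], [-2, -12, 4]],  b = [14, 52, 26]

Forward elimination on [A|b]:
R2 <- R2 - (4)*R1:  [  0   2   2  -4 ]
R3 <- R3 - (1)*R1:  [  0  -6   0  12 ]
R3 <- R3 - (-3)*R2:  [ 0  0  6  0 ]
Row echelon form:
[ -2  -6  4  |  14 ]
[  0   2  2  |  -4 ]
[  0   0  6  |   0 ]
Back-substitution:
w = (0) / 6 = 0
v = (-4 - (2)*(0)) / 2 = -2
u = (14 - (-6)*(-2) - (4)*(0)) / -2 = -1

(-1, -2, 0)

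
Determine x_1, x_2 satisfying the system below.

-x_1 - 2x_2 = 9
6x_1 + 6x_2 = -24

Forward elimination on [A|b]:
R2 <- R2 - (-6)*R1:  [  0  -6  30 ]
Row echelon form:
[ -1  -2  |   9 ]
[  0  -6  |  30 ]
Back-substitution:
x_2 = (30) / -6 = -5
x_1 = (9 - (-2)*(-5)) / -1 = 1

(1, -5)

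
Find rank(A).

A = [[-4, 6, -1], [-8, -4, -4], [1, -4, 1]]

rank(A) = 3

Row reduction:
R2 <- R2 - (2)*R1:  [   0  -16   -2 ]
R3 <- R3 - (-1/4)*R1:  [    0  -5/2   3/4 ]
R3 <- R3 - (5/32)*R2:  [     0      0  17/16 ]
Row echelon form:
[ -4    6     -1 ]
[  0  -16     -2 ]
[  0    0  17/16 ]
Nonzero rows / pivot columns: 3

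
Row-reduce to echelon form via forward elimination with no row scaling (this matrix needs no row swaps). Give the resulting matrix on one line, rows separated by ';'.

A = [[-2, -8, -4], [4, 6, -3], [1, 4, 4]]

REF = [-2 -8 -4; 0 -10 -11; 0 0 2]

Forward elimination:
R2 <- R2 - (-2)*R1:  [   0  -10  -11 ]
R3 <- R3 - (-1/2)*R1:  [ 0  0  2 ]
Row echelon form:
[ -2   -8   -4 ]
[  0  -10  -11 ]
[  0    0    2 ]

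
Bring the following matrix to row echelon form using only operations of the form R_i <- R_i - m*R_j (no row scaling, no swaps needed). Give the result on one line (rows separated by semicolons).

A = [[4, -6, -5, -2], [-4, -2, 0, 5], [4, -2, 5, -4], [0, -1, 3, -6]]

Forward elimination:
R2 <- R2 - (-1)*R1:  [  0  -8  -5   3 ]
R3 <- R3 - (1)*R1:  [  0   4  10  -2 ]
R3 <- R3 - (-1/2)*R2:  [    0     0  15/2  -1/2 ]
R4 <- R4 - (1/8)*R2:  [     0      0   29/8  -51/8 ]
R4 <- R4 - (29/60)*R3:  [      0       0       0  -92/15 ]
Row echelon form:
[ 4  -6    -5      -2 ]
[ 0  -8    -5       3 ]
[ 0   0  15/2    -1/2 ]
[ 0   0     0  -92/15 ]

REF = [4 -6 -5 -2; 0 -8 -5 3; 0 0 15/2 -1/2; 0 0 0 -92/15]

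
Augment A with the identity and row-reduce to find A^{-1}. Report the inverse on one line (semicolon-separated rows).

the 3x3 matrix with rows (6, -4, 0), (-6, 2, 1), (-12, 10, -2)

inverse = [-7/6 -2/3 -1/3; -2 -1 -1/2; -3 -1 -1]

Gauss-Jordan on [A | I]:
R1 <- (1/6)*R1:  [    1  -2/3     0  |   1/6     0     0 ]
R2 <- R2 - (-6)*R1:  [  0  -2   1  |   1   1   0 ]
R3 <- R3 - (-12)*R1:  [  0   2  -2  |   2   0   1 ]
R2 <- (1/-2)*R2:  [    0     1  -1/2  |  -1/2  -1/2     0 ]
R1 <- R1 - (-2/3)*R2:  [    1     0  -1/3  |  -1/6  -1/3     0 ]
R3 <- R3 - (2)*R2:  [  0   0  -1  |   3   1   1 ]
R3 <- (1/-1)*R3:  [  0   0   1  |  -3  -1  -1 ]
R1 <- R1 - (-1/3)*R3:  [    1     0     0  |  -7/6  -2/3  -1/3 ]
R2 <- R2 - (-1/2)*R3:  [    0     1     0  |    -2    -1  -1/2 ]
Right block of [I | A^{-1}] is the inverse:
[ -7/6  -2/3  -1/3 ]
[   -2    -1  -1/2 ]
[   -3    -1    -1 ]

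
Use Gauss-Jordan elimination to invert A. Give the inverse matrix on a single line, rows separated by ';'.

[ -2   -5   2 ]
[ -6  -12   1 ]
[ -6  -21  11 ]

inverse = [-37/10 13/30 19/30; 2 -1/3 -1/3; 9/5 -2/5 -1/5]

Gauss-Jordan on [A | I]:
R1 <- (1/-2)*R1:  [    1   5/2    -1  |  -1/2     0     0 ]
R2 <- R2 - (-6)*R1:  [  0   3  -5  |  -3   1   0 ]
R3 <- R3 - (-6)*R1:  [  0  -6   5  |  -3   0   1 ]
R2 <- (1/3)*R2:  [    0     1  -5/3  |    -1   1/3     0 ]
R1 <- R1 - (5/2)*R2:  [    1     0  19/6  |     2  -5/6     0 ]
R3 <- R3 - (-6)*R2:  [  0   0  -5  |  -9   2   1 ]
R3 <- (1/-5)*R3:  [    0     0     1  |   9/5  -2/5  -1/5 ]
R1 <- R1 - (19/6)*R3:  [      1       0       0  |  -37/10   13/30   19/30 ]
R2 <- R2 - (-5/3)*R3:  [    0     1     0  |     2  -1/3  -1/3 ]
Right block of [I | A^{-1}] is the inverse:
[ -37/10  13/30  19/30 ]
[      2   -1/3   -1/3 ]
[    9/5   -2/5   -1/5 ]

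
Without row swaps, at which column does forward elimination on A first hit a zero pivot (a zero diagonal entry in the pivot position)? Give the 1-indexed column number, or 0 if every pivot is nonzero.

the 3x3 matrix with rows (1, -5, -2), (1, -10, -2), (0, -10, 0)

first zero-pivot column = 3

Naive forward elimination:
R2 <- R2 - (1)*R1:  [  0  -5   0 ]
R3 <- R3 - (2)*R2:  [ 0  0  0 ]
Matrix at this point:
[ 1  -5  -2 ]
[ 0  -5   0 ]
[ 0   0   0 ]
Pivot entry (3,3) in the last row is zero and there are no rows below to swap with -> zero pivot in column 3 (A is singular).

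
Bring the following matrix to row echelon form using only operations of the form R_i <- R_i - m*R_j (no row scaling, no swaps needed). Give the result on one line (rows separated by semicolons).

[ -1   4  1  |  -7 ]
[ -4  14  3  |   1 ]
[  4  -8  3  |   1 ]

Forward elimination:
R2 <- R2 - (4)*R1:  [  0  -2  -1  29 ]
R3 <- R3 - (-4)*R1:  [   0    8    7  -27 ]
R3 <- R3 - (-4)*R2:  [  0   0   3  89 ]
Row echelon form:
[ -1   4   1  |  -7 ]
[  0  -2  -1  |  29 ]
[  0   0   3  |  89 ]

REF = [-1 4 1 -7; 0 -2 -1 29; 0 0 3 89]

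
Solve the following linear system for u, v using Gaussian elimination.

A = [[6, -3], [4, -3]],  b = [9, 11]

(-1, -5)

Forward elimination on [A|b]:
R2 <- R2 - (2/3)*R1:  [  0  -1   5 ]
Row echelon form:
[ 6  -3  |  9 ]
[ 0  -1  |  5 ]
Back-substitution:
v = (5) / -1 = -5
u = (9 - (-3)*(-5)) / 6 = -1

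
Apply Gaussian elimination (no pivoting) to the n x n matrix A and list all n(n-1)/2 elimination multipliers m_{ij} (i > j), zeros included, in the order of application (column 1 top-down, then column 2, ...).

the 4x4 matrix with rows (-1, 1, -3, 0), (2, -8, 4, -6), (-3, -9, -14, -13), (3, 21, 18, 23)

multipliers: -2, 3, -3, 2, -4, -1

Forward elimination:
R2 <- R2 - (-2)*R1:  [  0  -6  -2  -6 ]
R3 <- R3 - (3)*R1:  [   0  -12   -5  -13 ]
R4 <- R4 - (-3)*R1:  [  0  24   9  23 ]
R3 <- R3 - (2)*R2:  [  0   0  -1  -1 ]
R4 <- R4 - (-4)*R2:  [  0   0   1  -1 ]
R4 <- R4 - (-1)*R3:  [  0   0   0  -2 ]
Multipliers (in order of application): m_{21} = -2, m_{31} = 3, m_{41} = -3, m_{32} = 2, m_{42} = -4, m_{43} = -1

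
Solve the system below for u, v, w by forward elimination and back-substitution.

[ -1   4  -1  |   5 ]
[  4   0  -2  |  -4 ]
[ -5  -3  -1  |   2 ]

(-1, 1, 0)

Forward elimination on [A|b]:
R2 <- R2 - (-4)*R1:  [  0  16  -6  16 ]
R3 <- R3 - (5)*R1:  [   0  -23    4  -23 ]
R3 <- R3 - (-23/16)*R2:  [     0      0  -37/8      0 ]
Row echelon form:
[ -1   4     -1  |   5 ]
[  0  16     -6  |  16 ]
[  0   0  -37/8  |   0 ]
Back-substitution:
w = (0) / (-37/8) = 0
v = (16 - (-6)*(0)) / 16 = 1
u = (5 - (4)*(1) - (-1)*(0)) / -1 = -1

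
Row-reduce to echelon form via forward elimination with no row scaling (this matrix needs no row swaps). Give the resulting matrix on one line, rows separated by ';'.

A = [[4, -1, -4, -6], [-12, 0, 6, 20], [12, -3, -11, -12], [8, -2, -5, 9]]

REF = [4 -1 -4 -6; 0 -3 -6 2; 0 0 1 6; 0 0 0 3]

Forward elimination:
R2 <- R2 - (-3)*R1:  [  0  -3  -6   2 ]
R3 <- R3 - (3)*R1:  [ 0  0  1  6 ]
R4 <- R4 - (2)*R1:  [  0   0   3  21 ]
R4 <- R4 - (3)*R3:  [ 0  0  0  3 ]
Row echelon form:
[ 4  -1  -4  -6 ]
[ 0  -3  -6   2 ]
[ 0   0   1   6 ]
[ 0   0   0   3 ]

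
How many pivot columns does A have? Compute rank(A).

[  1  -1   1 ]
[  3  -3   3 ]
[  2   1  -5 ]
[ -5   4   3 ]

Row reduction:
R2 <- R2 - (3)*R1:  [ 0  0  0 ]
R3 <- R3 - (2)*R1:  [  0   3  -7 ]
R4 <- R4 - (-5)*R1:  [  0  -1   8 ]
R2 <-> R3   (pivot in column 2 was zero)
[ 1  -1   1 ]
[ 0   3  -7 ]
[ 0   0   0 ]
[ 0  -1   8 ]
R4 <- R4 - (-1/3)*R2:  [    0     0  17/3 ]
R3 <-> R4   (pivot in column 3 was zero)
[ 1  -1     1 ]
[ 0   3    -7 ]
[ 0   0  17/3 ]
[ 0   0     0 ]
Row echelon form:
[ 1  -1     1 ]
[ 0   3    -7 ]
[ 0   0  17/3 ]
[ 0   0     0 ]
Nonzero rows / pivot columns: 3

rank(A) = 3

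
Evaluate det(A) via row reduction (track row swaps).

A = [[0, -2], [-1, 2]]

Forward elimination:
R1 <-> R2   (pivot in column 1 was zero)
[ -1   2 ]
[  0  -2 ]
Upper-triangular form:
[ -1   2 ]
[  0  -2 ]
det(A) = (-1)^1 * (-1) * (-2) = -2  (1 row swap -> sign -1)

det(A) = -2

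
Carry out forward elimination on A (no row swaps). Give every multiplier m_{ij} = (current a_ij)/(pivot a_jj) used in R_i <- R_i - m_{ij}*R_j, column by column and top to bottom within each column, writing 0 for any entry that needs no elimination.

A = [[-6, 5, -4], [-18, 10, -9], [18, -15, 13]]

multipliers: 3, -3, 0

Forward elimination:
R2 <- R2 - (3)*R1:  [  0  -5   3 ]
R3 <- R3 - (-3)*R1:  [ 0  0  1 ]
R3: entry in column 2 is already 0 -> m_{32} = 0 (no row operation needed)
Multipliers (in order of application): m_{21} = 3, m_{31} = -3, m_{32} = 0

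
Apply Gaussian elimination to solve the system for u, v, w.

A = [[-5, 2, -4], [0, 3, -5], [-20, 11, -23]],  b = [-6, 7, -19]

(2, 4, 1)

Forward elimination on [A|b]:
R3 <- R3 - (4)*R1:  [  0   3  -7   5 ]
R3 <- R3 - (1)*R2:  [  0   0  -2  -2 ]
Row echelon form:
[ -5  2  -4  |  -6 ]
[  0  3  -5  |   7 ]
[  0  0  -2  |  -2 ]
Back-substitution:
w = (-2) / -2 = 1
v = (7 - (-5)*(1)) / 3 = 4
u = (-6 - (2)*(4) - (-4)*(1)) / -5 = 2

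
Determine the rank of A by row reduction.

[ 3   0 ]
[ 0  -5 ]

rank(A) = 2

Row reduction:
Row echelon form:
[ 3   0 ]
[ 0  -5 ]
Nonzero rows / pivot columns: 2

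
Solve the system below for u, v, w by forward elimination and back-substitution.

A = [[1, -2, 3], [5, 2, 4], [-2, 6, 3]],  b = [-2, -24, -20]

(-2, -3, -2)

Forward elimination on [A|b]:
R2 <- R2 - (5)*R1:  [   0   12  -11  -14 ]
R3 <- R3 - (-2)*R1:  [   0    2    9  -24 ]
R3 <- R3 - (1/6)*R2:  [     0      0   65/6  -65/3 ]
Row echelon form:
[ 1  -2     3  |     -2 ]
[ 0  12   -11  |    -14 ]
[ 0   0  65/6  |  -65/3 ]
Back-substitution:
w = (-65/3) / (65/6) = -2
v = (-14 - (-11)*(-2)) / 12 = -3
u = (-2 - (-2)*(-3) - (3)*(-2)) / 1 = -2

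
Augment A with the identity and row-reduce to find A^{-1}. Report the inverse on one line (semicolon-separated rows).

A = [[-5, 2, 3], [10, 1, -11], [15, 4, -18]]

inverse = [-26/25 -48/25 1; -3/5 -9/5 1; -1 -2 1]

Gauss-Jordan on [A | I]:
R1 <- (1/-5)*R1:  [    1  -2/5  -3/5  |  -1/5     0     0 ]
R2 <- R2 - (10)*R1:  [  0   5  -5  |   2   1   0 ]
R3 <- R3 - (15)*R1:  [  0  10  -9  |   3   0   1 ]
R2 <- (1/5)*R2:  [   0    1   -1  |  2/5  1/5    0 ]
R1 <- R1 - (-2/5)*R2:  [     1      0     -1  |  -1/25   2/25      0 ]
R3 <- R3 - (10)*R2:  [  0   0   1  |  -1  -2   1 ]
R1 <- R1 - (-1)*R3:  [      1       0       0  |  -26/25  -48/25       1 ]
R2 <- R2 - (-1)*R3:  [    0     1     0  |  -3/5  -9/5     1 ]
Right block of [I | A^{-1}] is the inverse:
[ -26/25  -48/25  1 ]
[   -3/5    -9/5  1 ]
[     -1      -2  1 ]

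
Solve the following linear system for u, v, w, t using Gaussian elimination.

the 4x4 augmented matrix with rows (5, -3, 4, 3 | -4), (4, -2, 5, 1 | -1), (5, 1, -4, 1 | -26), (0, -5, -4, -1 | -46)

(-4, 5, 4, 5)

Forward elimination on [A|b]:
R2 <- R2 - (4/5)*R1:  [    0   2/5   9/5  -7/5  11/5 ]
R3 <- R3 - (1)*R1:  [   0    4   -8   -2  -22 ]
R3 <- R3 - (10)*R2:  [   0    0  -26   12  -44 ]
R4 <- R4 - (-25/2)*R2:  [     0      0   37/2  -37/2  -37/2 ]
R4 <- R4 - (-37/52)*R3:  [        0         0         0   -259/26  -1295/26 ]
Row echelon form:
[ 5   -3    4        3  |        -4 ]
[ 0  2/5  9/5     -7/5  |      11/5 ]
[ 0    0  -26       12  |       -44 ]
[ 0    0    0  -259/26  |  -1295/26 ]
Back-substitution:
t = (-1295/26) / (-259/26) = 5
w = (-44 - (12)*(5)) / -26 = 4
v = (11/5 - (9/5)*(4) - (-7/5)*(5)) / (2/5) = 5
u = (-4 - (-3)*(5) - (4)*(4) - (3)*(5)) / 5 = -4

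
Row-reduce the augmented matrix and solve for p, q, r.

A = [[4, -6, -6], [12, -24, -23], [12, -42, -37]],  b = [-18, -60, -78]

Forward elimination on [A|b]:
R2 <- R2 - (3)*R1:  [  0  -6  -5  -6 ]
R3 <- R3 - (3)*R1:  [   0  -24  -19  -24 ]
R3 <- R3 - (4)*R2:  [ 0  0  1  0 ]
Row echelon form:
[ 4  -6  -6  |  -18 ]
[ 0  -6  -5  |   -6 ]
[ 0   0   1  |    0 ]
Back-substitution:
r = (0) / 1 = 0
q = (-6 - (-5)*(0)) / -6 = 1
p = (-18 - (-6)*(1) - (-6)*(0)) / 4 = -3

(-3, 1, 0)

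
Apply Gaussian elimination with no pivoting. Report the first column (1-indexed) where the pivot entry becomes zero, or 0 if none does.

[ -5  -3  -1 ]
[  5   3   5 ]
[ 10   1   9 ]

first zero-pivot column = 2

Naive forward elimination:
R2 <- R2 - (-1)*R1:  [ 0  0  4 ]
R3 <- R3 - (-2)*R1:  [  0  -5   7 ]
Matrix at this point:
[ -5  -3  -1 ]
[  0   0   4 ]
[  0  -5   7 ]
Pivot entry (2,2) is zero but row 3 has -5 in column 2 -> naive elimination stops; a row interchange (e.g. R2 <-> R3) would be required here.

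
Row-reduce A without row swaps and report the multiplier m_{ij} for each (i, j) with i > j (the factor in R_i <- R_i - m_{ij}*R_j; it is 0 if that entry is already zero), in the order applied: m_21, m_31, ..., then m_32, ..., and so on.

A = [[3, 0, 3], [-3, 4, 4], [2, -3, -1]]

multipliers: -1, 2/3, -3/4

Forward elimination:
R2 <- R2 - (-1)*R1:  [ 0  4  7 ]
R3 <- R3 - (2/3)*R1:  [  0  -3  -3 ]
R3 <- R3 - (-3/4)*R2:  [   0    0  9/4 ]
Multipliers (in order of application): m_{21} = -1, m_{31} = 2/3, m_{32} = -3/4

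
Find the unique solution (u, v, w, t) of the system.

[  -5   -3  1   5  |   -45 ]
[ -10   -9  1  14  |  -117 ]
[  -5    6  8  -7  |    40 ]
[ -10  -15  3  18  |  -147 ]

(3, 2, 1, -5)

Forward elimination on [A|b]:
R2 <- R2 - (2)*R1:  [   0   -3   -1    4  -27 ]
R3 <- R3 - (1)*R1:  [   0    9    7  -12   85 ]
R4 <- R4 - (2)*R1:  [   0   -9    1    8  -57 ]
R3 <- R3 - (-3)*R2:  [ 0  0  4  0  4 ]
R4 <- R4 - (3)*R2:  [  0   0   4  -4  24 ]
R4 <- R4 - (1)*R3:  [  0   0   0  -4  20 ]
Row echelon form:
[ -5  -3   1   5  |  -45 ]
[  0  -3  -1   4  |  -27 ]
[  0   0   4   0  |    4 ]
[  0   0   0  -4  |   20 ]
Back-substitution:
t = (20) / -4 = -5
w = (4) / 4 = 1
v = (-27 - (-1)*(1) - (4)*(-5)) / -3 = 2
u = (-45 - (-3)*(2) - (1)*(1) - (5)*(-5)) / -5 = 3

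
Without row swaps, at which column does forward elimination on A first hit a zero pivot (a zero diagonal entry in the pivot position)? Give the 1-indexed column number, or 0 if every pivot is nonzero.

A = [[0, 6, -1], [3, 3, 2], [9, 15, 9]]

Naive forward elimination:
Pivot entry (1,1) is zero but row 2 has 3 in column 1 -> naive elimination stops; a row interchange (e.g. R1 <-> R2) would be required here.

first zero-pivot column = 1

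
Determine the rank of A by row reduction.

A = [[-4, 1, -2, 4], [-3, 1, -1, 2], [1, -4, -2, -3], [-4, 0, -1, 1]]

rank(A) = 4

Row reduction:
R2 <- R2 - (3/4)*R1:  [   0  1/4  1/2   -1 ]
R3 <- R3 - (-1/4)*R1:  [     0  -15/4   -5/2     -2 ]
R4 <- R4 - (1)*R1:  [  0  -1   1  -3 ]
R3 <- R3 - (-15)*R2:  [   0    0    5  -17 ]
R4 <- R4 - (-4)*R2:  [  0   0   3  -7 ]
R4 <- R4 - (3/5)*R3:  [    0     0     0  16/5 ]
Row echelon form:
[ -4    1   -2     4 ]
[  0  1/4  1/2    -1 ]
[  0    0    5   -17 ]
[  0    0    0  16/5 ]
Nonzero rows / pivot columns: 4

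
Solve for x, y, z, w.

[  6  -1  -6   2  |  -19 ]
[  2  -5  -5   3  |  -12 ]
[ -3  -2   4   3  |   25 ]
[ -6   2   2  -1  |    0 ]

Forward elimination on [A|b]:
R2 <- R2 - (1/3)*R1:  [     0  -14/3     -3    7/3  -17/3 ]
R3 <- R3 - (-1/2)*R1:  [    0  -5/2     1     4  31/2 ]
R4 <- R4 - (-1)*R1:  [   0    1   -4    1  -19 ]
R3 <- R3 - (15/28)*R2:  [      0       0   73/28    11/4  519/28 ]
R4 <- R4 - (-3/14)*R2:  [       0        0   -65/14      3/2  -283/14 ]
R4 <- R4 - (-130/73)*R3:  [      0       0       0  467/73  934/73 ]
Row echelon form:
[ 6     -1     -6       2  |     -19 ]
[ 0  -14/3     -3     7/3  |   -17/3 ]
[ 0      0  73/28    11/4  |  519/28 ]
[ 0      0      0  467/73  |  934/73 ]
Back-substitution:
w = (934/73) / (467/73) = 2
z = (519/28 - (11/4)*(2)) / (73/28) = 5
y = (-17/3 - (-3)*(5) - (7/3)*(2)) / (-14/3) = -1
x = (-19 - (-1)*(-1) - (-6)*(5) - (2)*(2)) / 6 = 1

(1, -1, 5, 2)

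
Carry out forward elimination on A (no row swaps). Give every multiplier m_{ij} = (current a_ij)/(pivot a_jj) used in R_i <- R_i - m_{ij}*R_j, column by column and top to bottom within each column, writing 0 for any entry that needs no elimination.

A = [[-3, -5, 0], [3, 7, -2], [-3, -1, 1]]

multipliers: -1, 1, 2

Forward elimination:
R2 <- R2 - (-1)*R1:  [  0   2  -2 ]
R3 <- R3 - (1)*R1:  [ 0  4  1 ]
R3 <- R3 - (2)*R2:  [ 0  0  5 ]
Multipliers (in order of application): m_{21} = -1, m_{31} = 1, m_{32} = 2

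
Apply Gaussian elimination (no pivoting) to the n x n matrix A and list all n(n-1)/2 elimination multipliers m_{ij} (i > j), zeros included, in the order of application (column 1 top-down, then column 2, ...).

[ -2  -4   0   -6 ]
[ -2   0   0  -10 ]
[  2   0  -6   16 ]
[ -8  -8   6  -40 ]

multipliers: 1, -1, 4, -1, 2, -1

Forward elimination:
R2 <- R2 - (1)*R1:  [  0   4   0  -4 ]
R3 <- R3 - (-1)*R1:  [  0  -4  -6  10 ]
R4 <- R4 - (4)*R1:  [   0    8    6  -16 ]
R3 <- R3 - (-1)*R2:  [  0   0  -6   6 ]
R4 <- R4 - (2)*R2:  [  0   0   6  -8 ]
R4 <- R4 - (-1)*R3:  [  0   0   0  -2 ]
Multipliers (in order of application): m_{21} = 1, m_{31} = -1, m_{41} = 4, m_{32} = -1, m_{42} = 2, m_{43} = -1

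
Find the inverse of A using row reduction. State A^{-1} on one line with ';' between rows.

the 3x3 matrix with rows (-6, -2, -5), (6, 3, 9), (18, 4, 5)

inverse = [-7/4 -5/6 -1/4; 11 5 2; -5/2 -1 -1/2]

Gauss-Jordan on [A | I]:
R1 <- (1/-6)*R1:  [    1   1/3   5/6  |  -1/6     0     0 ]
R2 <- R2 - (6)*R1:  [ 0  1  4  |  1  1  0 ]
R3 <- R3 - (18)*R1:  [   0   -2  -10  |    3    0    1 ]
R1 <- R1 - (1/3)*R2:  [    1     0  -1/2  |  -1/2  -1/3     0 ]
R3 <- R3 - (-2)*R2:  [  0   0  -2  |   5   2   1 ]
R3 <- (1/-2)*R3:  [    0     0     1  |  -5/2    -1  -1/2 ]
R1 <- R1 - (-1/2)*R3:  [    1     0     0  |  -7/4  -5/6  -1/4 ]
R2 <- R2 - (4)*R3:  [  0   1   0  |  11   5   2 ]
Right block of [I | A^{-1}] is the inverse:
[ -7/4  -5/6  -1/4 ]
[   11     5     2 ]
[ -5/2    -1  -1/2 ]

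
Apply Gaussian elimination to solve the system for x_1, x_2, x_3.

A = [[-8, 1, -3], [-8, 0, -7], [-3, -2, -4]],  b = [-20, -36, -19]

(1, 0, 4)

Forward elimination on [A|b]:
R2 <- R2 - (1)*R1:  [   0   -1   -4  -16 ]
R3 <- R3 - (3/8)*R1:  [     0  -19/8  -23/8  -23/2 ]
R3 <- R3 - (19/8)*R2:  [    0     0  53/8  53/2 ]
Row echelon form:
[ -8   1    -3  |   -20 ]
[  0  -1    -4  |   -16 ]
[  0   0  53/8  |  53/2 ]
Back-substitution:
x_3 = (53/2) / (53/8) = 4
x_2 = (-16 - (-4)*(4)) / -1 = 0
x_1 = (-20 - (1)*(0) - (-3)*(4)) / -8 = 1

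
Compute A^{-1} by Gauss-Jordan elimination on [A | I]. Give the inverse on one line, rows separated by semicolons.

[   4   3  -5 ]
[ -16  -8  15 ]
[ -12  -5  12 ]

inverse = [-21/32 -11/32 5/32; 3/8 -3/8 5/8; -1/2 -1/2 1/2]

Gauss-Jordan on [A | I]:
R1 <- (1/4)*R1:  [    1   3/4  -5/4  |   1/4     0     0 ]
R2 <- R2 - (-16)*R1:  [  0   4  -5  |   4   1   0 ]
R3 <- R3 - (-12)*R1:  [  0   4  -3  |   3   0   1 ]
R2 <- (1/4)*R2:  [    0     1  -5/4  |     1   1/4     0 ]
R1 <- R1 - (3/4)*R2:  [     1      0  -5/16  |   -1/2  -3/16      0 ]
R3 <- R3 - (4)*R2:  [  0   0   2  |  -1  -1   1 ]
R3 <- (1/2)*R3:  [    0     0     1  |  -1/2  -1/2   1/2 ]
R1 <- R1 - (-5/16)*R3:  [      1       0       0  |  -21/32  -11/32    5/32 ]
R2 <- R2 - (-5/4)*R3:  [    0     1     0  |   3/8  -3/8   5/8 ]
Right block of [I | A^{-1}] is the inverse:
[ -21/32  -11/32  5/32 ]
[    3/8    -3/8   5/8 ]
[   -1/2    -1/2   1/2 ]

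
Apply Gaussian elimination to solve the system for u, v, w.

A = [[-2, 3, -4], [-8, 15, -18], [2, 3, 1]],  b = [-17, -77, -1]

Forward elimination on [A|b]:
R2 <- R2 - (4)*R1:  [  0   3  -2  -9 ]
R3 <- R3 - (-1)*R1:  [   0    6   -3  -18 ]
R3 <- R3 - (2)*R2:  [ 0  0  1  0 ]
Row echelon form:
[ -2  3  -4  |  -17 ]
[  0  3  -2  |   -9 ]
[  0  0   1  |    0 ]
Back-substitution:
w = (0) / 1 = 0
v = (-9 - (-2)*(0)) / 3 = -3
u = (-17 - (3)*(-3) - (-4)*(0)) / -2 = 4

(4, -3, 0)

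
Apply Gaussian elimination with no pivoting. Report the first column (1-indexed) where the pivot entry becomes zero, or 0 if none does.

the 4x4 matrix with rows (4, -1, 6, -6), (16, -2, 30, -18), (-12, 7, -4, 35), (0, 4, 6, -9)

first zero-pivot column = 0

Naive forward elimination:
R2 <- R2 - (4)*R1:  [ 0  2  6  6 ]
R3 <- R3 - (-3)*R1:  [  0   4  14  17 ]
R3 <- R3 - (2)*R2:  [ 0  0  2  5 ]
R4 <- R4 - (2)*R2:  [   0    0   -6  -21 ]
R4 <- R4 - (-3)*R3:  [  0   0   0  -6 ]
All pivots nonzero; naive elimination completes without hitting a zero pivot.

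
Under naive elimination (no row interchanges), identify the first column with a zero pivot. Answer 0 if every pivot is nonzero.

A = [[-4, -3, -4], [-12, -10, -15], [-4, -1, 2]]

first zero-pivot column = 3

Naive forward elimination:
R2 <- R2 - (3)*R1:  [  0  -1  -3 ]
R3 <- R3 - (1)*R1:  [ 0  2  6 ]
R3 <- R3 - (-2)*R2:  [ 0  0  0 ]
Matrix at this point:
[ -4  -3  -4 ]
[  0  -1  -3 ]
[  0   0   0 ]
Pivot entry (3,3) in the last row is zero and there are no rows below to swap with -> zero pivot in column 3 (A is singular).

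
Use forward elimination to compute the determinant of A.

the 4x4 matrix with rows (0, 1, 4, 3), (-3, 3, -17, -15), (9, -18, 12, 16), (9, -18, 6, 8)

Forward elimination:
R1 <-> R2   (pivot in column 1 was zero)
[ -3    3  -17  -15 ]
[  0    1    4    3 ]
[  9  -18   12   16 ]
[  9  -18    6    8 ]
R3 <- R3 - (-3)*R1:  [   0   -9  -39  -29 ]
R4 <- R4 - (-3)*R1:  [   0   -9  -45  -37 ]
R3 <- R3 - (-9)*R2:  [  0   0  -3  -2 ]
R4 <- R4 - (-9)*R2:  [   0    0   -9  -10 ]
R4 <- R4 - (3)*R3:  [  0   0   0  -4 ]
Upper-triangular form:
[ -3  3  -17  -15 ]
[  0  1    4    3 ]
[  0  0   -3   -2 ]
[  0  0    0   -4 ]
det(A) = (-1)^1 * (-3) * (1) * (-3) * (-4) = 36  (1 row swap -> sign -1)

det(A) = 36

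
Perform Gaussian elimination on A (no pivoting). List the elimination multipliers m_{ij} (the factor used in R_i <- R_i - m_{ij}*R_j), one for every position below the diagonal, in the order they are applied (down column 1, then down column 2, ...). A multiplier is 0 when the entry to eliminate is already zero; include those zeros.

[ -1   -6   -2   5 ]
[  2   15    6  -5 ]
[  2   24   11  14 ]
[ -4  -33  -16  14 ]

Forward elimination:
R2 <- R2 - (-2)*R1:  [ 0  3  2  5 ]
R3 <- R3 - (-2)*R1:  [  0  12   7  24 ]
R4 <- R4 - (4)*R1:  [  0  -9  -8  -6 ]
R3 <- R3 - (4)*R2:  [  0   0  -1   4 ]
R4 <- R4 - (-3)*R2:  [  0   0  -2   9 ]
R4 <- R4 - (2)*R3:  [ 0  0  0  1 ]
Multipliers (in order of application): m_{21} = -2, m_{31} = -2, m_{41} = 4, m_{32} = 4, m_{42} = -3, m_{43} = 2

multipliers: -2, -2, 4, 4, -3, 2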